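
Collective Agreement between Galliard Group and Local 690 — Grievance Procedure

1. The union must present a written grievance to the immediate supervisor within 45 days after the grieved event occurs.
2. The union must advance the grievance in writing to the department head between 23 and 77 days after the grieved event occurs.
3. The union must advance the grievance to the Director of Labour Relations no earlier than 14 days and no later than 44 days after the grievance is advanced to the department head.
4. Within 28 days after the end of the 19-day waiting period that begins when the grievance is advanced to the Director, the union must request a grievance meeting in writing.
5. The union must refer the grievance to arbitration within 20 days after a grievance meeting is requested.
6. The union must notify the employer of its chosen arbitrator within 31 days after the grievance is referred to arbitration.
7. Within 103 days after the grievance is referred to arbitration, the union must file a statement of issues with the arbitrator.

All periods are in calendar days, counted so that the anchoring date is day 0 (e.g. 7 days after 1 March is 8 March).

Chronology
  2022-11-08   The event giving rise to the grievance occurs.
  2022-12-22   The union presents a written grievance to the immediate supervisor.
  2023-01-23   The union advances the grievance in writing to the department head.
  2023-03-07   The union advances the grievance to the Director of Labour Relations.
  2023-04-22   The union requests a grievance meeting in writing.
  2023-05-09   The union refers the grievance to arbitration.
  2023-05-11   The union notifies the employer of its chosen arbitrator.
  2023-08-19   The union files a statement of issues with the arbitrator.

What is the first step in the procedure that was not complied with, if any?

(1) due by 2022-11-08 + 45 days = 2022-12-23; completed 2022-12-22, before the deadline.
(2) the permitted window runs from 2022-11-08 + 23 = 2022-12-01 to 2022-11-08 + 77 = 2023-01-24; done 2023-01-23 — within the window.
(3) the permitted window runs from 2023-01-23 + 14 = 2023-02-06 to 2023-01-23 + 44 = 2023-03-08; 2023-03-07 falls inside that range.
(4) due by 2023-03-26 + 28 days = 2023-04-23; 2023-04-22 is within that limit.
(5) due by 2023-04-22 + 20 days = 2023-05-12; 2023-05-09 is within that limit.
(6) due by 2023-05-09 + 31 days = 2023-06-09; 2023-05-11 is within that limit.
(7) due by 2023-05-09 + 103 days = 2023-08-20; 2023-08-19 is within that limit.

None — every step was satisfied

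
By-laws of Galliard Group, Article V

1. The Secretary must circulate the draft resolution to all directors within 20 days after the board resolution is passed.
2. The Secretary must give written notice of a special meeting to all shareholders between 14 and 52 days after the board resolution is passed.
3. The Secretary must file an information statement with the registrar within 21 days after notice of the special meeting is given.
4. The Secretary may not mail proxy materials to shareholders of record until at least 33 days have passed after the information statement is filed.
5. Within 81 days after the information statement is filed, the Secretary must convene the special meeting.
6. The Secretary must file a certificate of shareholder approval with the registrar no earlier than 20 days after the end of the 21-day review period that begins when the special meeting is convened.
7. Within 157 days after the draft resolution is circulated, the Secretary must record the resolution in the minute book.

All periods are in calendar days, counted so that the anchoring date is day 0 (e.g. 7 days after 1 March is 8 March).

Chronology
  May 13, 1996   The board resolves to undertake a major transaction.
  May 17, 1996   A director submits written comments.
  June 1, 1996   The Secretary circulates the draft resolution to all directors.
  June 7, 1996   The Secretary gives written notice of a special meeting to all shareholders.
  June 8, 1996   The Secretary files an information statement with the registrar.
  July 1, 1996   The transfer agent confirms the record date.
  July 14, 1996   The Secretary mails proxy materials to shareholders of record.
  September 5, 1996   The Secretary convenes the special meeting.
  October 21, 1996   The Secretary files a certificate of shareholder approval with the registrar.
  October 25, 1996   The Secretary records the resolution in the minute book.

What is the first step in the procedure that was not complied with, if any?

Step 1 — counting 20 days from May 13, 1996 (when the board resolution is passed) gives a deadline of June 2, 1996; June 1, 1996 is within that limit.
Step 2 — 14 and 52 days from May 13, 1996 (when the board resolution is passed) are May 27, 1996 and July 4, 1996 respectively; done June 7, 1996, which is between those dates.
Step 3 — counting 21 days from June 7, 1996 (when notice of the special meeting is given) gives a deadline of June 28, 1996; done June 8, 1996 — timely.
Step 4 — must wait 33 days from June 8, 1996 (when the information statement is filed), so not before July 11, 1996; done July 14, 1996 — permitted.
Step 5 — counting 81 days from June 8, 1996 (when the information statement is filed) gives a deadline of August 28, 1996; done September 5, 1996 — 8 days late.
The procedure was therefore not followed at step 5.

Step 5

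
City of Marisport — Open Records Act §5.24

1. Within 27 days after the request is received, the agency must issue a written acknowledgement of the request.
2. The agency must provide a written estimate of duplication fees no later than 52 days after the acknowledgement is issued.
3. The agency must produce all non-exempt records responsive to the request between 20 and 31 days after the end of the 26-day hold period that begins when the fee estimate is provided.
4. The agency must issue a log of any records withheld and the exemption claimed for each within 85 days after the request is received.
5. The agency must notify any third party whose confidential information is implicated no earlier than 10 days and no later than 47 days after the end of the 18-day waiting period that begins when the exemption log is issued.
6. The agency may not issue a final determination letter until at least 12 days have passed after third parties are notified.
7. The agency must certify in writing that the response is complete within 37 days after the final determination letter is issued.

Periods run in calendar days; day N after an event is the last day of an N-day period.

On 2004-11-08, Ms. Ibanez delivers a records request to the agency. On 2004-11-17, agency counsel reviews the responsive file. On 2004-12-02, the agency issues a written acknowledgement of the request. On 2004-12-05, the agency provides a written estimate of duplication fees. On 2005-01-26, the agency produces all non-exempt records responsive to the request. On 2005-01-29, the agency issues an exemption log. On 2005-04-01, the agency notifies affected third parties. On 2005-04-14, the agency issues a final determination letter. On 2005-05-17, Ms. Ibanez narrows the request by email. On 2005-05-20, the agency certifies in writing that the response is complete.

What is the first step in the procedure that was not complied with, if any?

None — every step was satisfied

Step 1: 27 days after 2004-11-08 (when the request is received) is 2004-12-05; 2004-12-02 is within that limit.
Step 2: 52 days after 2004-12-02 (when the acknowledgement is issued) is 2005-01-23; completed 2004-12-05, before the deadline.
Step 3: the window is 20–31 days after 2004-12-31 (end of the 26-day hold period, which began when the fee estimate is provided on 2004-12-05), so 2005-01-20 through 2005-01-31; done 2005-01-26 — within the window.
Step 4: 85 days after 2004-11-08 (when the request is received) is 2005-02-01; completed 2005-01-29, before the deadline.
Step 5: the window is 10–47 days after 2005-02-16 (end of the 18-day waiting period, which began when the exemption log is issued on 2005-01-29), so 2005-02-26 through 2005-04-04; done 2005-04-01 — within the window.
Step 6: the earliest permitted date is 12 days after 2005-04-01 (when third parties are notified), i.e. 2005-04-13; 2005-04-14 is on or after that date.
Step 7: 37 days after 2005-04-14 (when the final determination letter is issued) is 2005-05-21; 2005-05-20 is within that limit.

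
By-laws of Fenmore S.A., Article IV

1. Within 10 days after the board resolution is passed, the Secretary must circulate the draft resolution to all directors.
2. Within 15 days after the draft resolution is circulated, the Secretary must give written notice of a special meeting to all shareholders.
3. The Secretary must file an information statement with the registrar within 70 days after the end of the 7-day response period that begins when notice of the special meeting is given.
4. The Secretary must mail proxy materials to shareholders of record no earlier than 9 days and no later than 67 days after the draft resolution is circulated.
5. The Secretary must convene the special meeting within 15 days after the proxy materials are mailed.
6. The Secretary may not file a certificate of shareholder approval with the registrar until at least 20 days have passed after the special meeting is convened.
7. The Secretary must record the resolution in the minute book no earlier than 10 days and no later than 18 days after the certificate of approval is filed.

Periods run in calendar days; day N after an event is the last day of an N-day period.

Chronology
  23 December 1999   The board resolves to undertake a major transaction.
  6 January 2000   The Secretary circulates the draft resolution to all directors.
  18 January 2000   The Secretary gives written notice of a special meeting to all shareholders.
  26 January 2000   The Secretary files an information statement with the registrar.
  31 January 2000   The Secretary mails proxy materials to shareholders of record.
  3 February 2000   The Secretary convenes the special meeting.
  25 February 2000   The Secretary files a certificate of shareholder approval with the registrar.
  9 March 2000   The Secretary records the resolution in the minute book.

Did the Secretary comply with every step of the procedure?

Step 1 — counting 10 days from 23 December 1999 (when the board resolution is passed) gives a deadline of 2 January 2000; not done until 6 January 2000, 4 days after the deadline.
That is the first point of non-compliance.

No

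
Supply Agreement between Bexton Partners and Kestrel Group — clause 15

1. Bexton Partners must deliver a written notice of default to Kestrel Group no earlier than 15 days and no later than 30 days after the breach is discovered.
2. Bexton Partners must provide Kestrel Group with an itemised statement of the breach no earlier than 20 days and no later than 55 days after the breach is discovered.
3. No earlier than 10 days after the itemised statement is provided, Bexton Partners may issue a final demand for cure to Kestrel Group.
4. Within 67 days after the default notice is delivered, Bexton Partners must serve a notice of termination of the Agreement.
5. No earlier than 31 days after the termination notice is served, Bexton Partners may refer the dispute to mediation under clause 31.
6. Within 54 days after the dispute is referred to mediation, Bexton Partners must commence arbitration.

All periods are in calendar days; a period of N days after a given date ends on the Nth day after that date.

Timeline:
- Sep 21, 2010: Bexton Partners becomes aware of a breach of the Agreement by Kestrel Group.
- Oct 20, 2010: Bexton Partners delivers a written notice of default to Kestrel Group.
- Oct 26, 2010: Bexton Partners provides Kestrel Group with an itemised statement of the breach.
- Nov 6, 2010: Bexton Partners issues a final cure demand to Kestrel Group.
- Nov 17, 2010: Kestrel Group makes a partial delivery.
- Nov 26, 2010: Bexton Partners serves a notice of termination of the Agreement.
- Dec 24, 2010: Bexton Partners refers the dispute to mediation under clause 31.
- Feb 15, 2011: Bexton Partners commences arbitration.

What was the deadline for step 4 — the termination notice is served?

Step 4 runs from Oct 20, 2010, when the default notice is delivered. 67 days after Oct 20, 2010 is Dec 26, 2010.

Dec 26, 2010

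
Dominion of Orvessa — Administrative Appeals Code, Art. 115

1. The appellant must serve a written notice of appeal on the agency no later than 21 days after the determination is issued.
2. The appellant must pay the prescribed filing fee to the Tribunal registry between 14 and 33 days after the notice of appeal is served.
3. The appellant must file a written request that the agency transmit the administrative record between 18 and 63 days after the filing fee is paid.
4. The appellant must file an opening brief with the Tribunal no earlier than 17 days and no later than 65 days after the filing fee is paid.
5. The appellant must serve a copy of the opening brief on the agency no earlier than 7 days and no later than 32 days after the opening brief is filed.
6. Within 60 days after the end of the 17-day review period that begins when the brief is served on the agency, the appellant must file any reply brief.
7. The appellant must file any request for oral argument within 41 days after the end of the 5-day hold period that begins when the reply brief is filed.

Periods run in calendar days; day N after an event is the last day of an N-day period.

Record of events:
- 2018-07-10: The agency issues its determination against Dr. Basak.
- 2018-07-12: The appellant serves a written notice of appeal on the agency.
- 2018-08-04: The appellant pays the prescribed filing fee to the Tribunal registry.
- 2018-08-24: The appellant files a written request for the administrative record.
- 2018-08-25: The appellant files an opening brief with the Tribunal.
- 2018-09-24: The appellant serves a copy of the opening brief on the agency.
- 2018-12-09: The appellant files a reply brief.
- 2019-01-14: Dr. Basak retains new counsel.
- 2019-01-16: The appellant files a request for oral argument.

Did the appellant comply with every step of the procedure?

Yes

(1) due by 2018-07-10 + 21 days = 2018-07-31; completed 2018-07-12, before the deadline.
(2) the permitted window runs from 2018-07-12 + 14 = 2018-07-26 to 2018-07-12 + 33 = 2018-08-14; done 2018-08-04 — within the window.
(3) the permitted window runs from 2018-08-04 + 18 = 2018-08-22 to 2018-08-04 + 63 = 2018-10-06; 2018-08-24 falls inside that range.
(4) the permitted window runs from 2018-08-04 + 17 = 2018-08-21 to 2018-08-04 + 65 = 2018-10-08; 2018-08-25 falls inside that range.
(5) the permitted window runs from 2018-08-25 + 7 = 2018-09-01 to 2018-08-25 + 32 = 2018-09-26; 2018-09-24 falls inside that range.
(6) due by 2018-10-11 + 60 days = 2018-12-10; completed 2018-12-09, before the deadline.
(7) due by 2018-12-14 + 41 days = 2019-01-24; 2019-01-16 is within that limit.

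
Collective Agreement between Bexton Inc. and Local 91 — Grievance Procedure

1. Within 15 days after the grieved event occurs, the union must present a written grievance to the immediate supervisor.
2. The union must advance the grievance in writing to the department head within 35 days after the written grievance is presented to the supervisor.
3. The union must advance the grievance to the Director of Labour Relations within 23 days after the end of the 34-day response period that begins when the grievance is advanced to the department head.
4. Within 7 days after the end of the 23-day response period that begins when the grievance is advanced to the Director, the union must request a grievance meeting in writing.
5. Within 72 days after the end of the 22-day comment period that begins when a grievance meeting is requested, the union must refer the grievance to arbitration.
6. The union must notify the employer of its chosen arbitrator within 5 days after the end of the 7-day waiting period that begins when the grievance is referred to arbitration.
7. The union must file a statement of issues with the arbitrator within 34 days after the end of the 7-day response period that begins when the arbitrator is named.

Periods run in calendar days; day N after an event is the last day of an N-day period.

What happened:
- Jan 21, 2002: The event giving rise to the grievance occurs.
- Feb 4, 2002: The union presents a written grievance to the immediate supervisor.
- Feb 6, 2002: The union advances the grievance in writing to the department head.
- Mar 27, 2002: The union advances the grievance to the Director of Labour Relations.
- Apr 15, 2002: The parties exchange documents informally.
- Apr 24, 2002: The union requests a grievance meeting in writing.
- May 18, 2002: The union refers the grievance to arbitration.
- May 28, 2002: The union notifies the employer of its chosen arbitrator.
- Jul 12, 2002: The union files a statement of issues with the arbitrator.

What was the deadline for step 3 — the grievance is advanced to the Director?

Apr 4, 2002

The grievance is advanced to the department head on Feb 6, 2002; the 34-day response period therefore ends Mar 12, 2002, and step 3 runs from that date. 23 days after Mar 12, 2002 is Apr 4, 2002.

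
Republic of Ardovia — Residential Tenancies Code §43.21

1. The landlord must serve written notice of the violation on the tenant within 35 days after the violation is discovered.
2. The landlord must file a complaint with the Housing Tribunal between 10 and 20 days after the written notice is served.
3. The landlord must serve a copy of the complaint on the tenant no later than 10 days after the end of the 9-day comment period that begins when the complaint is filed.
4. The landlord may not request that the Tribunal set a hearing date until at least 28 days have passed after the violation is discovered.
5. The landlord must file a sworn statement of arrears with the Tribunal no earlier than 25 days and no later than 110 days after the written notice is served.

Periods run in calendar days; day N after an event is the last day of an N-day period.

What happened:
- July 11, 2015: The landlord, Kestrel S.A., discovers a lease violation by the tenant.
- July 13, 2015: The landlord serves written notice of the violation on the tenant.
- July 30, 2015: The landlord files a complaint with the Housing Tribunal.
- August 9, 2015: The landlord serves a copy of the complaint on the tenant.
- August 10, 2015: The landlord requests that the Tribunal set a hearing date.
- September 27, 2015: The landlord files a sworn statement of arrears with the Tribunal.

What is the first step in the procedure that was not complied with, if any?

Step 1 — counting 35 days from July 11, 2015 (when the violation is discovered) gives a deadline of August 15, 2015; July 13, 2015 is within that limit.
Step 2 — 10 and 20 days from July 13, 2015 (when the written notice is served) are July 23, 2015 and August 2, 2015 respectively; done July 30, 2015 — within the window.
Step 3 — counting 10 days from August 8, 2015 (end of the 9-day comment period, which began when the complaint is filed on July 30, 2015) gives a deadline of August 18, 2015; done August 9, 2015 — timely.
Step 4 — must wait 28 days from July 11, 2015 (when the violation is discovered), so not before August 8, 2015; done August 10, 2015, after the minimum wait.
Step 5 — 25 and 110 days from July 13, 2015 (when the written notice is served) are August 7, 2015 and October 31, 2015 respectively; September 27, 2015 falls inside that range.

None — every step was satisfied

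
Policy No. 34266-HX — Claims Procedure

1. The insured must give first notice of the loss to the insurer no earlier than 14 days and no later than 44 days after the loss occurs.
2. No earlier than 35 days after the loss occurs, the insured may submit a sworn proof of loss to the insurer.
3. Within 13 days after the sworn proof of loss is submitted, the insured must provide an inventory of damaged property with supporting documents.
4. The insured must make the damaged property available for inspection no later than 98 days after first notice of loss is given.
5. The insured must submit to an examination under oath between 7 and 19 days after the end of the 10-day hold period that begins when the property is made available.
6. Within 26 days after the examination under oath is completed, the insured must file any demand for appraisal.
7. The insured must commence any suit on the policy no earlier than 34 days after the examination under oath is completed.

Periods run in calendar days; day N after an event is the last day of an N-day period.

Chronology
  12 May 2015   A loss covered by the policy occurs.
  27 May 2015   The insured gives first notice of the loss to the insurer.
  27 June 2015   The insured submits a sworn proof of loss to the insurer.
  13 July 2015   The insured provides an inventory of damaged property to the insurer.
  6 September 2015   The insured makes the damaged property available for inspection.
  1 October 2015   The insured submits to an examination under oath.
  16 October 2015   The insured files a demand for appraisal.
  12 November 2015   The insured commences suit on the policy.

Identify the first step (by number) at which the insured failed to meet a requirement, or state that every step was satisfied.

Step 3

(1) the permitted window runs from 12 May 2015 + 14 = 26 May 2015 to 12 May 2015 + 44 = 25 June 2015; done 27 May 2015 — within the window.
(2) permitted from 12 May 2015 + 35 days = 16 June 2015 onward; done 27 June 2015, after the minimum wait.
(3) due by 27 June 2015 + 13 days = 10 July 2015; done 13 July 2015 — 3 days late.
That is the first point of non-compliance.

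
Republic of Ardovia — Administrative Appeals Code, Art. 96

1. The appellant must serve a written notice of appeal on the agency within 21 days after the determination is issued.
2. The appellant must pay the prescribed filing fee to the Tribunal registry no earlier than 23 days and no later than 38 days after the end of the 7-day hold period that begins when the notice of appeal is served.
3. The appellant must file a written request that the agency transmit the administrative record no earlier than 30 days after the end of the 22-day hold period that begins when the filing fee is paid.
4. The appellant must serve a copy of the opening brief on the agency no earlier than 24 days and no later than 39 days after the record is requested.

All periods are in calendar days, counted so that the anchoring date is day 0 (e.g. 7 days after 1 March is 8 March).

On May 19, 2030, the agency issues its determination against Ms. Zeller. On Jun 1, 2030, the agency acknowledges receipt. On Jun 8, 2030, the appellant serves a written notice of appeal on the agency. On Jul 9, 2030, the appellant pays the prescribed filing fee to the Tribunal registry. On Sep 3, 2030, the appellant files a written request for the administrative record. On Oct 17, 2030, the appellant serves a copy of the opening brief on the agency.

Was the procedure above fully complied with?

(1) due by May 19, 2030 + 21 days = Jun 9, 2030; done Jun 8, 2030 — timely.
(2) the permitted window runs from Jun 15, 2030 + 23 = Jul 8, 2030 to Jun 15, 2030 + 38 = Jul 23, 2030; Jul 9, 2030 falls inside that range.
(3) permitted from Jul 31, 2030 + 30 days = Aug 30, 2030 onward; done Sep 3, 2030 — permitted.
(4) the permitted window runs from Sep 3, 2030 + 24 = Sep 27, 2030 to Sep 3, 2030 + 39 = Oct 12, 2030; Oct 17, 2030 is 5 days past the end of the window.
That is the first point of non-compliance.

No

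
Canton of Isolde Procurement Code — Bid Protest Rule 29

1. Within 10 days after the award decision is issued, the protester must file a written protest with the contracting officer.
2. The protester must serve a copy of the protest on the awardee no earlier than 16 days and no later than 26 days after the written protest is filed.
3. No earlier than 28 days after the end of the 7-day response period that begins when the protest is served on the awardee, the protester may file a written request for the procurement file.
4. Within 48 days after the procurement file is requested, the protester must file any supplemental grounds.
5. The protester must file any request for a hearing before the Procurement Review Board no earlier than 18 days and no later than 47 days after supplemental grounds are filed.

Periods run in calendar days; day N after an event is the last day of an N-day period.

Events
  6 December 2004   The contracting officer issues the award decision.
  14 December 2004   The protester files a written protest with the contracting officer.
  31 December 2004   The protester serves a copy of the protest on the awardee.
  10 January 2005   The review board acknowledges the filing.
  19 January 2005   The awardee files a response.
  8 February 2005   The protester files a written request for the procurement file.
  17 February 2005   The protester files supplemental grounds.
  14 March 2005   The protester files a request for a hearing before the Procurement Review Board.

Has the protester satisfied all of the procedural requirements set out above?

Yes

(1) due by 6 December 2004 + 10 days = 16 December 2004; completed 14 December 2004, before the deadline.
(2) the permitted window runs from 14 December 2004 + 16 = 30 December 2004 to 14 December 2004 + 26 = 9 January 2005; 31 December 2004 falls inside that range.
(3) permitted from 7 January 2005 + 28 days = 4 February 2005 onward; 8 February 2005 is on or after that date.
(4) due by 8 February 2005 + 48 days = 28 March 2005; done 17 February 2005 — timely.
(5) the permitted window runs from 17 February 2005 + 18 = 7 March 2005 to 17 February 2005 + 47 = 5 April 2005; done 14 March 2005 — within the window.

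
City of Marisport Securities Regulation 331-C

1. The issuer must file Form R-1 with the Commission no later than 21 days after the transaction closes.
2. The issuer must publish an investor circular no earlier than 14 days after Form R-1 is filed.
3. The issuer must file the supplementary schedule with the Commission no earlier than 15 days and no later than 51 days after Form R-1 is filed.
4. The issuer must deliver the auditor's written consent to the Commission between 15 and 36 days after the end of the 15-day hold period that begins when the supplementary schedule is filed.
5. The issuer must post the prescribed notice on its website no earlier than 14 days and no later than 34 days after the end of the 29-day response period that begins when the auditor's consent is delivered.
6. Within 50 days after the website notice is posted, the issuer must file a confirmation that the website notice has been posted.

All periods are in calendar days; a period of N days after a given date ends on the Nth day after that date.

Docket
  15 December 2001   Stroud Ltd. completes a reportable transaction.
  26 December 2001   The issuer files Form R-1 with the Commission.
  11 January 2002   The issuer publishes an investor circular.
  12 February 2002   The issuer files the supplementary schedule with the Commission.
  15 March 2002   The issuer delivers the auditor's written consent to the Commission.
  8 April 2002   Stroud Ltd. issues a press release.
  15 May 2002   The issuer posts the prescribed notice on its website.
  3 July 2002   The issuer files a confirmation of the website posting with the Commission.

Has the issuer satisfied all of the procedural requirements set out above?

Yes

Step 1: 21 days after 15 December 2001 (when the transaction closes) is 5 January 2002; completed 26 December 2001, before the deadline.
Step 2: the earliest permitted date is 14 days after 26 December 2001 (when Form R-1 is filed), i.e. 9 January 2002; done 11 January 2002, after the minimum wait.
Step 3: the window is 15–51 days after 26 December 2001 (when Form R-1 is filed), so 10 January 2002 through 15 February 2002; done 12 February 2002 — within the window.
Step 4: the window is 15–36 days after 27 February 2002 (end of the 15-day hold period, which began when the supplementary schedule is filed on 12 February 2002), so 14 March 2002 through 4 April 2002; done 15 March 2002, which is between those dates.
Step 5: the window is 14–34 days after 13 April 2002 (end of the 29-day response period, which began when the auditor's consent is delivered on 15 March 2002), so 27 April 2002 through 17 May 2002; done 15 May 2002, which is between those dates.
Step 6: 50 days after 15 May 2002 (when the website notice is posted) is 4 July 2002; 3 July 2002 is within that limit.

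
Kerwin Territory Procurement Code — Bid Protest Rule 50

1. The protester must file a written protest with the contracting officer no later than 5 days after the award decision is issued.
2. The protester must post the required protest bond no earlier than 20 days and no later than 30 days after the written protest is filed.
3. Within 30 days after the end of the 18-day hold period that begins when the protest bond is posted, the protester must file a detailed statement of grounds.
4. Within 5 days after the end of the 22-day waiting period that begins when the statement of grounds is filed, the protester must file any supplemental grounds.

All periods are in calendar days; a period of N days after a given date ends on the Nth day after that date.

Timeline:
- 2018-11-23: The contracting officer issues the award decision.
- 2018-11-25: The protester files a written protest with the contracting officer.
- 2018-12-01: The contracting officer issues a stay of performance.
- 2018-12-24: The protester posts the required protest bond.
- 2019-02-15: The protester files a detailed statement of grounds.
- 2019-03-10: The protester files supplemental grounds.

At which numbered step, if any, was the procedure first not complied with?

Step 3

Step 1 — counting 5 days from 2018-11-23 (when the award decision is issued) gives a deadline of 2018-11-28; done 2018-11-25 — timely.
Step 2 — 20 and 30 days from 2018-11-25 (when the written protest is filed) are 2018-12-15 and 2018-12-25 respectively; done 2018-12-24 — within the window.
Step 3 — counting 30 days from 2019-01-11 (end of the 18-day hold period, which began when the protest bond is posted on 2018-12-24) gives a deadline of 2019-02-10; not done until 2019-02-15, 5 days after the deadline.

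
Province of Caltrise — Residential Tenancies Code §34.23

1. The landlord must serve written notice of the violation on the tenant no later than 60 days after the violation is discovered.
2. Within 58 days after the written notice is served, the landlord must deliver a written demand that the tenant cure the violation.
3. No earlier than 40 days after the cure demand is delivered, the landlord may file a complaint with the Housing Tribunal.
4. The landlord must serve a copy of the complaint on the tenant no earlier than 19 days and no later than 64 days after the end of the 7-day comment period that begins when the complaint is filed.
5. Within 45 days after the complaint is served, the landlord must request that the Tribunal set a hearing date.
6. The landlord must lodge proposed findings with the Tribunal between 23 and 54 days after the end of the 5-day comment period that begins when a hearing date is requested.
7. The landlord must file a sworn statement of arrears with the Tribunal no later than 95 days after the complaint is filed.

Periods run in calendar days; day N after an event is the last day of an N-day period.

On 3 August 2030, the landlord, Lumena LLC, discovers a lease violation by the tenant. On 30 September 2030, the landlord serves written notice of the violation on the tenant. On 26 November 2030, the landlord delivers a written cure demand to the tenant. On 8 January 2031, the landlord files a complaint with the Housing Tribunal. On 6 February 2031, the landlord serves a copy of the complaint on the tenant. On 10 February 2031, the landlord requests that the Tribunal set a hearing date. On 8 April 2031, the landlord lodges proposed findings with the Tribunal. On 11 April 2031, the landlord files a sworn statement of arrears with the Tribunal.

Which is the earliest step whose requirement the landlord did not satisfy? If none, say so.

(1) due by 3 August 2030 + 60 days = 2 October 2030; completed 30 September 2030, before the deadline.
(2) due by 30 September 2030 + 58 days = 27 November 2030; done 26 November 2030 — timely.
(3) permitted from 26 November 2030 + 40 days = 5 January 2031 onward; done 8 January 2031, after the minimum wait.
(4) the permitted window runs from 15 January 2031 + 19 = 3 February 2031 to 15 January 2031 + 64 = 20 March 2031; done 6 February 2031 — within the window.
(5) due by 6 February 2031 + 45 days = 23 March 2031; done 10 February 2031 — timely.
(6) the permitted window runs from 15 February 2031 + 23 = 10 March 2031 to 15 February 2031 + 54 = 10 April 2031; done 8 April 2031 — within the window.
(7) due by 8 January 2031 + 95 days = 13 April 2031; 11 April 2031 is within that limit.

None — every step was satisfied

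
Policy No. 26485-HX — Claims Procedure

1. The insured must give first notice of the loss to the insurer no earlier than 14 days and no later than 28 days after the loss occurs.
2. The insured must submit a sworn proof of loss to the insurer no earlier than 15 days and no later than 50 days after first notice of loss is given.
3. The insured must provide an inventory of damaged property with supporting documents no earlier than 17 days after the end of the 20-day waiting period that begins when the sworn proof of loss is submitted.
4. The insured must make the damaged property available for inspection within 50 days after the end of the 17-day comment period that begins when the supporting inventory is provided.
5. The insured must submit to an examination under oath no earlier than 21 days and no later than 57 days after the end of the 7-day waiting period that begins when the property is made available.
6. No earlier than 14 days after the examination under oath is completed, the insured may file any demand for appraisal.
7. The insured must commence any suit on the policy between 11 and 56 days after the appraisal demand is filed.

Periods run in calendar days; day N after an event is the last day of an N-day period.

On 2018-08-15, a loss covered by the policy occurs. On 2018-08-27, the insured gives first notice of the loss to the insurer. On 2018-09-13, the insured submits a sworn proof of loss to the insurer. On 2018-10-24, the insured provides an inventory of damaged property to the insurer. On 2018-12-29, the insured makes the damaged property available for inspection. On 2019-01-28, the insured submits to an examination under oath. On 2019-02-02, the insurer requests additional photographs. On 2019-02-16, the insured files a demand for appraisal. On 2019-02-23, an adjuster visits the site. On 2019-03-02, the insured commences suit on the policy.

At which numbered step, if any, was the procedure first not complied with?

Step 1

(1) the permitted window runs from 2018-08-15 + 14 = 2018-08-29 to 2018-08-15 + 28 = 2018-09-12; 2018-08-27 is 2 days too early.
No need to go further; step 1 was not satisfied.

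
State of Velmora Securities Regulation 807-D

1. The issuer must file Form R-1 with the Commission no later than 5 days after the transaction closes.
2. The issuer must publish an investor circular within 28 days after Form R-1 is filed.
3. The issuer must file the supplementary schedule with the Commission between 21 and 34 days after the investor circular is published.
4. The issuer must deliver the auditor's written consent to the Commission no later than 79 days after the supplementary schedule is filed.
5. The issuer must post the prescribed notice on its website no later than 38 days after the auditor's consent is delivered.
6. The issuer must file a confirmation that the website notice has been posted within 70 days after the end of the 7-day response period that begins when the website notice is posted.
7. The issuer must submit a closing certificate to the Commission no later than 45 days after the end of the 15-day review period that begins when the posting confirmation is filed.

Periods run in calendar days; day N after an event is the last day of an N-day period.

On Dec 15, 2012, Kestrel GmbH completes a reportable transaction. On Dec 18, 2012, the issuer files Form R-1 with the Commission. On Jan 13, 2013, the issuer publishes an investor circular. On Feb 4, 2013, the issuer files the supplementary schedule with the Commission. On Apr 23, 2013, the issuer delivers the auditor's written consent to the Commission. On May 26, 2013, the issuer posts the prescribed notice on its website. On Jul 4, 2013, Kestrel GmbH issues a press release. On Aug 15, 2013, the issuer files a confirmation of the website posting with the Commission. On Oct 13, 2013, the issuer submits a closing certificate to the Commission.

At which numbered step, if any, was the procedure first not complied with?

Step 1 — counting 5 days from Dec 15, 2012 (when the transaction closes) gives a deadline of Dec 20, 2012; completed Dec 18, 2012, before the deadline.
Step 2 — counting 28 days from Dec 18, 2012 (when Form R-1 is filed) gives a deadline of Jan 15, 2013; done Jan 13, 2013 — timely.
Step 3 — 21 and 34 days from Jan 13, 2013 (when the investor circular is published) are Feb 3, 2013 and Feb 16, 2013 respectively; done Feb 4, 2013 — within the window.
Step 4 — counting 79 days from Feb 4, 2013 (when the supplementary schedule is filed) gives a deadline of Apr 24, 2013; completed Apr 23, 2013, before the deadline.
Step 5 — counting 38 days from Apr 23, 2013 (when the auditor's consent is delivered) gives a deadline of May 31, 2013; completed May 26, 2013, before the deadline.
Step 6 — counting 70 days from Jun 2, 2013 (end of the 7-day response period, which began when the website notice is posted on May 26, 2013) gives a deadline of Aug 11, 2013; not done until Aug 15, 2013, 4 days after the deadline.

Step 6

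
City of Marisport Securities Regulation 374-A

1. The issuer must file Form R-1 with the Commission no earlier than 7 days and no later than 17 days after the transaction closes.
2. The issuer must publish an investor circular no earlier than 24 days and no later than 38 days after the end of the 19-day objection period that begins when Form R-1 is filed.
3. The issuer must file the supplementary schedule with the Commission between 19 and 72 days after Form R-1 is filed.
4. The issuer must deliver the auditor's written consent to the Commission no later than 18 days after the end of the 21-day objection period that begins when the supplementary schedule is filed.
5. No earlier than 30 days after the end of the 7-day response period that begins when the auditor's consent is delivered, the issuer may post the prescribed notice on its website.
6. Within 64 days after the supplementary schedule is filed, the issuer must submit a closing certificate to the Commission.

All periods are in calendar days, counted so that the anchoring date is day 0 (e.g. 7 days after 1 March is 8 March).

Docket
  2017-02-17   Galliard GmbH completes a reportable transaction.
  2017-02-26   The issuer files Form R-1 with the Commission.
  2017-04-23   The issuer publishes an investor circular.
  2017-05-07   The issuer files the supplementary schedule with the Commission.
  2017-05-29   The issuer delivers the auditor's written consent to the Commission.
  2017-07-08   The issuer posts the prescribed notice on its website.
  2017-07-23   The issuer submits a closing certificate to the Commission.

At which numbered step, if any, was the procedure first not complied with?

(1) the permitted window runs from 2017-02-17 + 7 = 2017-02-24 to 2017-02-17 + 17 = 2017-03-06; done 2017-02-26 — within the window.
(2) the permitted window runs from 2017-03-17 + 24 = 2017-04-10 to 2017-03-17 + 38 = 2017-04-24; 2017-04-23 falls inside that range.
(3) the permitted window runs from 2017-02-26 + 19 = 2017-03-17 to 2017-02-26 + 72 = 2017-05-09; done 2017-05-07 — within the window.
(4) due by 2017-05-28 + 18 days = 2017-06-15; completed 2017-05-29, before the deadline.
(5) permitted from 2017-06-05 + 30 days = 2017-07-05 onward; 2017-07-08 is on or after that date.
(6) due by 2017-05-07 + 64 days = 2017-07-10; done 2017-07-23 — 13 days late.
No need to go further; step 6 was not satisfied.

Step 6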